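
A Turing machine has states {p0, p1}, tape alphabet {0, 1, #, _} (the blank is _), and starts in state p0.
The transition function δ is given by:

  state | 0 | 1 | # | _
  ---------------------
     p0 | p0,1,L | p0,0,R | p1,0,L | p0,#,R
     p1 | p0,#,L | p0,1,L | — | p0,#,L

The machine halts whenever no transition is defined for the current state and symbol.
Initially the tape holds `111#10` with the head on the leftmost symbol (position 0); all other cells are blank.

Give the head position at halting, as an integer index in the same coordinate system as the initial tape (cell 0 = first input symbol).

state=p0 head=0 tape=___[1]11#10   (p0,1)→(p0,0,R)
state=p0 head=1 tape=___0[1]1#10   (p0,1)→(p0,0,R)
state=p0 head=2 tape=___00[1]#10   (p0,1)→(p0,0,R)
state=p0 head=3 tape=___000[#]10   (p0,#)→(p1,0,L)
state=p1 head=2 tape=___00[0]010   (p1,0)→(p0,#,L)
state=p0 head=1 tape=___0[0]#010   (p0,0)→(p0,1,L)
state=p0 head=0 tape=___[0]1#010   (p0,0)→(p0,1,L)
state=p0 head=-1 tape=__[_]11#010   (p0,_)→(p0,#,R)
state=p0 head=0 tape=__#[1]1#010   (p0,1)→(p0,0,R)
state=p0 head=1 tape=__#0[1]#010   (p0,1)→(p0,0,R)
state=p0 head=2 tape=__#00[#]010   (p0,#)→(p1,0,L)
state=p1 head=1 tape=__#0[0]0010   (p1,0)→(p0,#,L)
state=p0 head=0 tape=__#[0]#0010   (p0,0)→(p0,1,L)
state=p0 head=-1 tape=__[#]1#0010   (p0,#)→(p1,0,L)
state=p1 head=-2 tape=_[_]01#0010   (p1,_)→(p0,#,L)
state=p0 head=-3 tape=[_]#01#0010   (p0,_)→(p0,#,R)
state=p0 head=-2 tape=#[#]01#0010   (p0,#)→(p1,0,L)
state=p1 head=-3 tape=[#]001#0010
At halt the head is at cell -3.

-3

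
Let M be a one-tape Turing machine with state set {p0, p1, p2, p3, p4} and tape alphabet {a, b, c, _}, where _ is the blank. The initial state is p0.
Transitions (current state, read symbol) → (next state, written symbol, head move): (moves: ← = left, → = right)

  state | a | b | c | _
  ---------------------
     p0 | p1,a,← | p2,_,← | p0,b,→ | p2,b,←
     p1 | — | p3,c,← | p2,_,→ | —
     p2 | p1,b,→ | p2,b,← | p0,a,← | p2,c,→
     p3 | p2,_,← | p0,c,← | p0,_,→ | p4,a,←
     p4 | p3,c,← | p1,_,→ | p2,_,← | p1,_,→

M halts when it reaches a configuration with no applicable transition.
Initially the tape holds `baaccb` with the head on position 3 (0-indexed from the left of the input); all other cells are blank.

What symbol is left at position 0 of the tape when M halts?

c

state=p0 head=3 tape=__baa[c]cb   (p0,c)→(p0,b,→)
state=p0 head=4 tape=__baab[c]b   (p0,c)→(p0,b,→)
state=p0 head=5 tape=__baabb[b]   (p0,b)→(p2,_,←)
state=p2 head=4 tape=__baab[b]_   (p2,b)→(p2,b,←)
state=p2 head=3 tape=__baa[b]b_   (p2,b)→(p2,b,←)
state=p2 head=2 tape=__ba[a]bb_   (p2,a)→(p1,b,→)
state=p1 head=3 tape=__bab[b]b_   (p1,b)→(p3,c,←)
state=p3 head=2 tape=__ba[b]cb_   (p3,b)→(p0,c,←)
state=p0 head=1 tape=__b[a]ccb_   (p0,a)→(p1,a,←)
state=p1 head=0 tape=__[b]accb_   (p1,b)→(p3,c,←)
state=p3 head=-1 tape=_[_]caccb_   (p3,_)→(p4,a,←)
state=p4 head=-2 tape=[_]acaccb_   (p4,_)→(p1,_,→)
state=p1 head=-1 tape=_[a]caccb_
Cell 0 holds c when M halts.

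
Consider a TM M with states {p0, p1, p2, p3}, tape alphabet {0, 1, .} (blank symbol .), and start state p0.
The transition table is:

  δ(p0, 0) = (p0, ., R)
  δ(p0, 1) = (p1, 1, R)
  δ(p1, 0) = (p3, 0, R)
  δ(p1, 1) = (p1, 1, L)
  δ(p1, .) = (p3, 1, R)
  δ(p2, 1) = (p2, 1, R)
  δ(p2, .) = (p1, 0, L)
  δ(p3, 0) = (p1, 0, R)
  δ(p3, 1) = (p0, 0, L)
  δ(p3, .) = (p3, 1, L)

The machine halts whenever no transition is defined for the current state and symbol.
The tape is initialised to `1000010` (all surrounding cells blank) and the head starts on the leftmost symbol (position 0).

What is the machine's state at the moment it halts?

p0 | [1]000010.   read 1 → write 1, move R, go to p1
p1 | 1[0]00010.   read 0 → write 0, move R, go to p3
p3 | 10[0]0010.   read 0 → write 0, move R, go to p1
p1 | 100[0]010.   read 0 → write 0, move R, go to p3
p3 | 1000[0]10.   read 0 → write 0, move R, go to p1
p1 | 10000[1]0.   read 1 → write 1, move L, go to p1
p1 | 1000[0]10.   read 0 → write 0, move R, go to p3
p3 | 10000[1]0.   read 1 → write 0, move L, go to p0
p0 | 1000[0]00.   read 0 → write ., move R, go to p0
p0 | 1000.[0]0.   read 0 → write ., move R, go to p0
p0 | 1000..[0].   read 0 → write ., move R, go to p0
p0 | 1000...[.]
No transition is defined for (p0, .); M halts in state p0.

p0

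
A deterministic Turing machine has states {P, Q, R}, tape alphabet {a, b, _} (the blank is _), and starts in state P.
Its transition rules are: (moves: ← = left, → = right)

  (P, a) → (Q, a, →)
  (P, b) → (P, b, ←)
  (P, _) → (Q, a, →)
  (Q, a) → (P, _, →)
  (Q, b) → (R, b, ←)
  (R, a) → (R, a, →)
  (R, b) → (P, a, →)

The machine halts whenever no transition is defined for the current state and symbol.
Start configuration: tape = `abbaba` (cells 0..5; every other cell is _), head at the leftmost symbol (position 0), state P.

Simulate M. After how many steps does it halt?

P | [a]bbaba_   read a → write a, move →, go to Q
Q | a[b]baba_   read b → write b, move ←, go to R
R | [a]bbaba_   read a → write a, move →, go to R
R | a[b]baba_   read b → write a, move →, go to P
P | aa[b]aba_   read b → write b, move ←, go to P
P | a[a]baba_   read a → write a, move →, go to Q
Q | aa[b]aba_   read b → write b, move ←, go to R
R | a[a]baba_   read a → write a, move →, go to R
R | aa[b]aba_   read b → write a, move →, go to P
P | aaa[a]ba_   read a → write a, move →, go to Q
Q | aaaa[b]a_   read b → write b, move ←, go to R
R | aaa[a]ba_   read a → write a, move →, go to R
R | aaaa[b]a_   read b → write a, move →, go to P
P | aaaaa[a]_   read a → write a, move →, go to Q
Q | aaaaaa[_]
M halts after 14 transitions.

14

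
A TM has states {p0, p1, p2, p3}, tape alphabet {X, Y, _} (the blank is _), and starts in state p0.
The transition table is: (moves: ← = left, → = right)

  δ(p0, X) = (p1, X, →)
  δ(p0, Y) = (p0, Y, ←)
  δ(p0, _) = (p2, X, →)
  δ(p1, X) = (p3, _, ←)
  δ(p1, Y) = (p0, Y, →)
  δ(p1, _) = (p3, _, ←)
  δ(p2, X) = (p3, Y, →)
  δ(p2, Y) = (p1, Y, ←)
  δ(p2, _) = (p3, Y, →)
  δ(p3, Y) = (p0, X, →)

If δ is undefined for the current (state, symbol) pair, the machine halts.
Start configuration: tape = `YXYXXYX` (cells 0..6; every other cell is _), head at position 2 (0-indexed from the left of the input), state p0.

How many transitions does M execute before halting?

5

p0 | YX[Y]XXYX   read Y → write Y, move ←, go to p0
p0 | Y[X]YXXYX   read X → write X, move →, go to p1
p1 | YX[Y]XXYX   read Y → write Y, move →, go to p0
p0 | YXY[X]XYX   read X → write X, move →, go to p1
p1 | YXYX[X]YX   read X → write _, move ←, go to p3
p3 | YXY[X]_YX
M halts after 5 transitions.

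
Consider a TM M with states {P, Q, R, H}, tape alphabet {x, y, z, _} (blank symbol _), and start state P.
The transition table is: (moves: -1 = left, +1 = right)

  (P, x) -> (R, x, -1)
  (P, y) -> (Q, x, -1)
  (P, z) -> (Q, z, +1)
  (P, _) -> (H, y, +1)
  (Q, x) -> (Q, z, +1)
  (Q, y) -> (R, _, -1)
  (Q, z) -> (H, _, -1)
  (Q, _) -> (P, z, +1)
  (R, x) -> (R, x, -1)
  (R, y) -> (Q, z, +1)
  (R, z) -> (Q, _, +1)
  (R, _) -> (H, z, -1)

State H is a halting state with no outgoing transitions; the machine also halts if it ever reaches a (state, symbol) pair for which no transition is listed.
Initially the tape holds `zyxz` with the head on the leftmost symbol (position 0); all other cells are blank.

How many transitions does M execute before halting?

8

P | [z]yxz   read z → write z, move +1, go to Q
Q | z[y]xz   read y → write _, move -1, go to R
R | [z]_xz   read z → write _, move +1, go to Q
Q | _[_]xz   read _ → write z, move +1, go to P
P | _z[x]z   read x → write x, move -1, go to R
R | _[z]xz   read z → write _, move +1, go to Q
Q | __[x]z   read x → write z, move +1, go to Q
Q | __z[z]   read z → write _, move -1, go to H
H | __[z]_
M halts after 8 transitions.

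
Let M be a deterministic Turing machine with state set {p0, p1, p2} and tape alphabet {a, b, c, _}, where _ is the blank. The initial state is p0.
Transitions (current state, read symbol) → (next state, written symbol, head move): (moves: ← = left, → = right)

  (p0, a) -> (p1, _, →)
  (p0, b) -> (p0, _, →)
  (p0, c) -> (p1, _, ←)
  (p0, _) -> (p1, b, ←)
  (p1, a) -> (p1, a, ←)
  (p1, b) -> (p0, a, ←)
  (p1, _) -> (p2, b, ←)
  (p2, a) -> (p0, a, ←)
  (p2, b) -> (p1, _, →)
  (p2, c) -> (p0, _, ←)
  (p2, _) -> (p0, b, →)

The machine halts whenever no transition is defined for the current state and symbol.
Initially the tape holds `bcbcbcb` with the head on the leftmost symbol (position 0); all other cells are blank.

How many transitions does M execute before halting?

p0 | ___[b]cbcbcb   read b → write _, move →, go to p0
p0 | ____[c]bcbcb   read c → write _, move ←, go to p1
p1 | ___[_]_bcbcb   read _ → write b, move ←, go to p2
p2 | __[_]b_bcbcb   read _ → write b, move →, go to p0
p0 | __b[b]_bcbcb   read b → write _, move →, go to p0
p0 | __b_[_]bcbcb   read _ → write b, move ←, go to p1
p1 | __b[_]bbcbcb   read _ → write b, move ←, go to p2
p2 | __[b]bbbcbcb   read b → write _, move →, go to p1
p1 | ___[b]bbcbcb   read b → write a, move ←, go to p0
p0 | __[_]abbcbcb   read _ → write b, move ←, go to p1
p1 | _[_]babbcbcb   read _ → write b, move ←, go to p2
p2 | [_]bbabbcbcb   read _ → write b, move →, go to p0
p0 | b[b]babbcbcb   read b → write _, move →, go to p0
p0 | b_[b]abbcbcb   read b → write _, move →, go to p0
p0 | b__[a]bbcbcb   read a → write _, move →, go to p1
p1 | b___[b]bcbcb   read b → write a, move ←, go to p0
p0 | b__[_]abcbcb   read _ → write b, move ←, go to p1
p1 | b_[_]babcbcb   read _ → write b, move ←, go to p2
p2 | b[_]bbabcbcb   read _ → write b, move →, go to p0
p0 | bb[b]babcbcb   read b → write _, move →, go to p0
p0 | bb_[b]abcbcb   read b → write _, move →, go to p0
p0 | bb__[a]bcbcb   read a → write _, move →, go to p1
p1 | bb___[b]cbcb   read b → write a, move ←, go to p0
p0 | bb__[_]acbcb   read _ → write b, move ←, go to p1
p1 | bb_[_]bacbcb   read _ → write b, move ←, go to p2
p2 | bb[_]bbacbcb   read _ → write b, move →, go to p0
p0 | bbb[b]bacbcb   read b → write _, move →, go to p0
p0 | bbb_[b]acbcb   read b → write _, move →, go to p0
p0 | bbb__[a]cbcb   read a → write _, move →, go to p1
p1 | bbb___[c]bcb
M halts after 29 transitions.

29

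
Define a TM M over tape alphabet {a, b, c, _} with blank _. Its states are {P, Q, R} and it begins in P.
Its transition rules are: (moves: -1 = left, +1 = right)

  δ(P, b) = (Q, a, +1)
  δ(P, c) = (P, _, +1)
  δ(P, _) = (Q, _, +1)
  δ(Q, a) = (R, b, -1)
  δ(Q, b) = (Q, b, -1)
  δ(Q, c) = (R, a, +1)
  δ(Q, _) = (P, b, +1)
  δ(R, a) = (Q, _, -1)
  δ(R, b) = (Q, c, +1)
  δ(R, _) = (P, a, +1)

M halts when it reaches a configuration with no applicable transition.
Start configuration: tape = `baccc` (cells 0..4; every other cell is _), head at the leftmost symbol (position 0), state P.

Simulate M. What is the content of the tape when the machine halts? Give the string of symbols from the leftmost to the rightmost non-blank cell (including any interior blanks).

bbaacc

state=P head=0 tape=_[b]accc   (P,b)→(Q,a,+1)
state=Q head=1 tape=_a[a]ccc   (Q,a)→(R,b,-1)
state=R head=0 tape=_[a]bccc   (R,a)→(Q,_,-1)
state=Q head=-1 tape=[_]_bccc   (Q,_)→(P,b,+1)
state=P head=0 tape=b[_]bccc   (P,_)→(Q,_,+1)
state=Q head=1 tape=b_[b]ccc   (Q,b)→(Q,b,-1)
state=Q head=0 tape=b[_]bccc   (Q,_)→(P,b,+1)
state=P head=1 tape=bb[b]ccc   (P,b)→(Q,a,+1)
state=Q head=2 tape=bba[c]cc   (Q,c)→(R,a,+1)
state=R head=3 tape=bbaa[c]c
The non-blank tape span at halt is bbaacc.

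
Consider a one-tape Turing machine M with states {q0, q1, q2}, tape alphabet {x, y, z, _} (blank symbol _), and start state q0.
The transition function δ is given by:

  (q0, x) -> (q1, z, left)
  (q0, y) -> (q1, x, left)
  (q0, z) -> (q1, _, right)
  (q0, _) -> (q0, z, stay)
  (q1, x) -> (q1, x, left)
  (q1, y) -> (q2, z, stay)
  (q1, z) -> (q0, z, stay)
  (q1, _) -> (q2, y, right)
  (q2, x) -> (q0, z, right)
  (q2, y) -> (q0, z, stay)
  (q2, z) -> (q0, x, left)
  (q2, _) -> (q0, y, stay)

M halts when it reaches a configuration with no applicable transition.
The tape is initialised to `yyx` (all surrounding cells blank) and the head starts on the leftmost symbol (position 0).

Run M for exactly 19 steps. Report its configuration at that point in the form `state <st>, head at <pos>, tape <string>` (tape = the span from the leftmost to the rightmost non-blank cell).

state q0, head at 2, tape yy__xx

q0 | _[y]yx__   read y → write x, move left, go to q1
q1 | [_]xyx__   read _ → write y, move right, go to q2
q2 | y[x]yx__   read x → write z, move right, go to q0
q0 | yz[y]x__   read y → write x, move left, go to q1
q1 | y[z]xx__   read z → write z, move stay, go to q0
q0 | y[z]xx__   read z → write _, move right, go to q1
q1 | y_[x]x__   read x → write x, move left, go to q1
q1 | y[_]xx__   read _ → write y, move right, go to q2
q2 | yy[x]x__   read x → write z, move right, go to q0
q0 | yyz[x]__   read x → write z, move left, go to q1
q1 | yy[z]z__   read z → write z, move stay, go to q0
q0 | yy[z]z__   read z → write _, move right, go to q1
q1 | yy_[z]__   read z → write z, move stay, go to q0
q0 | yy_[z]__   read z → write _, move right, go to q1
q1 | yy__[_]_   read _ → write y, move right, go to q2
q2 | yy__y[_]   read _ → write y, move stay, go to q0
q0 | yy__y[y]   read y → write x, move left, go to q1
q1 | yy__[y]x   read y → write z, move stay, go to q2
q2 | yy__[z]x   read z → write x, move left, go to q0
q0 | yy_[_]xx
After 19 steps: state q0, head at 2, tape yy__xx.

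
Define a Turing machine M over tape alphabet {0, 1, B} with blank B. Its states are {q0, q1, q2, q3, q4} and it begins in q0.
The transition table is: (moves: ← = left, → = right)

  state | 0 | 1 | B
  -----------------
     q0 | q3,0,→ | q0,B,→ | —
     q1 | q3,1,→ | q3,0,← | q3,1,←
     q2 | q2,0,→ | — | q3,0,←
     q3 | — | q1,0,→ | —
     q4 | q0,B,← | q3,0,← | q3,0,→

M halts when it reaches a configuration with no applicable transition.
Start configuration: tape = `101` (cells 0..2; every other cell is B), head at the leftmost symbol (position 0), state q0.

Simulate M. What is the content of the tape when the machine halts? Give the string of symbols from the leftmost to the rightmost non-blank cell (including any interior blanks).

state=q0 head=0 tape=[1]01B   (q0,1)→(q0,B,→)
state=q0 head=1 tape=B[0]1B   (q0,0)→(q3,0,→)
state=q3 head=2 tape=B0[1]B   (q3,1)→(q1,0,→)
state=q1 head=3 tape=B00[B]   (q1,B)→(q3,1,←)
state=q3 head=2 tape=B0[0]1
The non-blank tape span at halt is 001.

001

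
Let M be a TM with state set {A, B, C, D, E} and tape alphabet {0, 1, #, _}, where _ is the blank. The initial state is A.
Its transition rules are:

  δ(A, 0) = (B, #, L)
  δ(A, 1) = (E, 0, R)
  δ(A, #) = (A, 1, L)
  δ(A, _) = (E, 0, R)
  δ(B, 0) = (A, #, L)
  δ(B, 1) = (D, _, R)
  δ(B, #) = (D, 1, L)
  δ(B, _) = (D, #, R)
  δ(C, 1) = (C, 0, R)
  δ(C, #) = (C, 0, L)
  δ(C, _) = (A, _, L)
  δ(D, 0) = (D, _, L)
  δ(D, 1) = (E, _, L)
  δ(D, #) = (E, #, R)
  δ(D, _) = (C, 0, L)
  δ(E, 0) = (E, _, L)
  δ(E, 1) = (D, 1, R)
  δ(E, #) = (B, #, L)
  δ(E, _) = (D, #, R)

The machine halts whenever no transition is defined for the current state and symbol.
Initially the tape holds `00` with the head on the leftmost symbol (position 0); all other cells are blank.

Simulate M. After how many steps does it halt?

27

state=A head=0 tape=_______[0]0   (A,0)→(B,#,L)
state=B head=-1 tape=______[_]#0   (B,_)→(D,#,R)
state=D head=0 tape=______#[#]0   (D,#)→(E,#,R)
state=E head=1 tape=______##[0]   (E,0)→(E,_,L)
state=E head=0 tape=______#[#]_   (E,#)→(B,#,L)
state=B head=-1 tape=______[#]#_   (B,#)→(D,1,L)
state=D head=-2 tape=_____[_]1#_   (D,_)→(C,0,L)
state=C head=-3 tape=____[_]01#_   (C,_)→(A,_,L)
state=A head=-4 tape=___[_]_01#_   (A,_)→(E,0,R)
state=E head=-3 tape=___0[_]01#_   (E,_)→(D,#,R)
state=D head=-2 tape=___0#[0]1#_   (D,0)→(D,_,L)
state=D head=-3 tape=___0[#]_1#_   (D,#)→(E,#,R)
state=E head=-2 tape=___0#[_]1#_   (E,_)→(D,#,R)
state=D head=-1 tape=___0##[1]#_   (D,1)→(E,_,L)
state=E head=-2 tape=___0#[#]_#_   (E,#)→(B,#,L)
state=B head=-3 tape=___0[#]#_#_   (B,#)→(D,1,L)
state=D head=-4 tape=___[0]1#_#_   (D,0)→(D,_,L)
state=D head=-5 tape=__[_]_1#_#_   (D,_)→(C,0,L)
state=C head=-6 tape=_[_]0_1#_#_   (C,_)→(A,_,L)
state=A head=-7 tape=[_]_0_1#_#_   (A,_)→(E,0,R)
state=E head=-6 tape=0[_]0_1#_#_   (E,_)→(D,#,R)
state=D head=-5 tape=0#[0]_1#_#_   (D,0)→(D,_,L)
state=D head=-6 tape=0[#]__1#_#_   (D,#)→(E,#,R)
state=E head=-5 tape=0#[_]_1#_#_   (E,_)→(D,#,R)
state=D head=-4 tape=0##[_]1#_#_   (D,_)→(C,0,L)
state=C head=-5 tape=0#[#]01#_#_   (C,#)→(C,0,L)
state=C head=-6 tape=0[#]001#_#_   (C,#)→(C,0,L)
state=C head=-7 tape=[0]0001#_#_
M halts after 27 transitions.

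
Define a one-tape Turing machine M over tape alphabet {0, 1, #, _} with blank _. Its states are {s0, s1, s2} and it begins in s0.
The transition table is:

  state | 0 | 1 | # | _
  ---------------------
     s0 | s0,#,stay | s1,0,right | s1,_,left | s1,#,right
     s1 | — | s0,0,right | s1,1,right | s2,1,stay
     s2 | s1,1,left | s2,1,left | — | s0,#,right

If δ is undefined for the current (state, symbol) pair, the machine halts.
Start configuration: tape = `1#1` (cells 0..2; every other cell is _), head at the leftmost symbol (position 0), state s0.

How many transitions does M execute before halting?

6

s0 | [1]#1__   read 1 → write 0, move right, go to s1
s1 | 0[#]1__   read # → write 1, move right, go to s1
s1 | 01[1]__   read 1 → write 0, move right, go to s0
s0 | 010[_]_   read _ → write #, move right, go to s1
s1 | 010#[_]   read _ → write 1, move stay, go to s2
s2 | 010#[1]   read 1 → write 1, move left, go to s2
s2 | 010[#]1
M halts after 6 transitions.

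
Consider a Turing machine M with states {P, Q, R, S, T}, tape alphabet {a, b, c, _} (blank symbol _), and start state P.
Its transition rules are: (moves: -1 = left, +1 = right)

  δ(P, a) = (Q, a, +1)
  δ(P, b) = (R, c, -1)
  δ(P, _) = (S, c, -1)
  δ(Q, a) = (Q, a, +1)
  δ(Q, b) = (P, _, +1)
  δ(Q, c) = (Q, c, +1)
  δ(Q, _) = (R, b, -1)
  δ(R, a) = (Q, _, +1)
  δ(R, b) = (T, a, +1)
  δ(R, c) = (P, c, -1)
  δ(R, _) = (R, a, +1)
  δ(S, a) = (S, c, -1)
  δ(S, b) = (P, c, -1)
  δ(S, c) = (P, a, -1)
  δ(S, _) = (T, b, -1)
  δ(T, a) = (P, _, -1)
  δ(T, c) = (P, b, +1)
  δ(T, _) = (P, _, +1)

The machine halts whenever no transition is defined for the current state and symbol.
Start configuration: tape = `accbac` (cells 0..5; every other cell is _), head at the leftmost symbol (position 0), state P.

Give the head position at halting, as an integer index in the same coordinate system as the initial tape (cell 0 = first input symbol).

7

P | [a]ccbac__   read a → write a, move +1, go to Q
Q | a[c]cbac__   read c → write c, move +1, go to Q
Q | ac[c]bac__   read c → write c, move +1, go to Q
Q | acc[b]ac__   read b → write _, move +1, go to P
P | acc_[a]c__   read a → write a, move +1, go to Q
Q | acc_a[c]__   read c → write c, move +1, go to Q
Q | acc_ac[_]_   read _ → write b, move -1, go to R
R | acc_a[c]b_   read c → write c, move -1, go to P
P | acc_[a]cb_   read a → write a, move +1, go to Q
Q | acc_a[c]b_   read c → write c, move +1, go to Q
Q | acc_ac[b]_   read b → write _, move +1, go to P
P | acc_ac_[_]   read _ → write c, move -1, go to S
S | acc_ac[_]c   read _ → write b, move -1, go to T
T | acc_a[c]bc   read c → write b, move +1, go to P
P | acc_ab[b]c   read b → write c, move -1, go to R
R | acc_a[b]cc   read b → write a, move +1, go to T
T | acc_aa[c]c   read c → write b, move +1, go to P
P | acc_aab[c]
At halt the head is at cell 7.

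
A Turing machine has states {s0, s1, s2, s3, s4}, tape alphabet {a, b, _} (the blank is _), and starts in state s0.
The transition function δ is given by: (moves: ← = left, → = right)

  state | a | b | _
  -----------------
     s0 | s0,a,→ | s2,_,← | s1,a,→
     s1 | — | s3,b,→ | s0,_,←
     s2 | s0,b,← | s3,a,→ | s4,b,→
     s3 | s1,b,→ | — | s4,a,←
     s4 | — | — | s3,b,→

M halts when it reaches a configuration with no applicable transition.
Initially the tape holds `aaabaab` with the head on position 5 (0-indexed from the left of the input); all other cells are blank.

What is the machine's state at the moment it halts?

s0 | _aaaba[a]b   read a → write a, move →, go to s0
s0 | _aaabaa[b]   read b → write _, move ←, go to s2
s2 | _aaaba[a]_   read a → write b, move ←, go to s0
s0 | _aaab[a]b_   read a → write a, move →, go to s0
s0 | _aaaba[b]_   read b → write _, move ←, go to s2
s2 | _aaab[a]__   read a → write b, move ←, go to s0
s0 | _aaa[b]b__   read b → write _, move ←, go to s2
s2 | _aa[a]_b__   read a → write b, move ←, go to s0
s0 | _a[a]b_b__   read a → write a, move →, go to s0
s0 | _aa[b]_b__   read b → write _, move ←, go to s2
s2 | _a[a]__b__   read a → write b, move ←, go to s0
s0 | _[a]b__b__   read a → write a, move →, go to s0
s0 | _a[b]__b__   read b → write _, move ←, go to s2
s2 | _[a]___b__   read a → write b, move ←, go to s0
s0 | [_]b___b__   read _ → write a, move →, go to s1
s1 | a[b]___b__   read b → write b, move →, go to s3
s3 | ab[_]__b__   read _ → write a, move ←, go to s4
s4 | a[b]a__b__
No transition is defined for (s4, b); M halts in state s4.

s4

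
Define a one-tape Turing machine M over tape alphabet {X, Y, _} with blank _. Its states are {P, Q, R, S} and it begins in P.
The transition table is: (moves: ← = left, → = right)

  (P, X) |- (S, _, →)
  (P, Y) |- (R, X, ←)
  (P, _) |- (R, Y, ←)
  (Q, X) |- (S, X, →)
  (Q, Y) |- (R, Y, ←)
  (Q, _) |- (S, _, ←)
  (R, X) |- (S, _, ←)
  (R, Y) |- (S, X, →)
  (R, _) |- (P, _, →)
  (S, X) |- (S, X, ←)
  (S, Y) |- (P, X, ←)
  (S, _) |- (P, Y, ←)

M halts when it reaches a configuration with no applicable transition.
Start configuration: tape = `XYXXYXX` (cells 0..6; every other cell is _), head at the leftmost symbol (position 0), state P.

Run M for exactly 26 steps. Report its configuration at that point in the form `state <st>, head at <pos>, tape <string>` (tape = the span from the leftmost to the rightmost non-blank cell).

state=P head=0 tape=___[X]YXXYXX   (P,X)→(S,_,→)
state=S head=1 tape=____[Y]XXYXX   (S,Y)→(P,X,←)
state=P head=0 tape=___[_]XXXYXX   (P,_)→(R,Y,←)
state=R head=-1 tape=__[_]YXXXYXX   (R,_)→(P,_,→)
state=P head=0 tape=___[Y]XXXYXX   (P,Y)→(R,X,←)
state=R head=-1 tape=__[_]XXXXYXX   (R,_)→(P,_,→)
state=P head=0 tape=___[X]XXXYXX   (P,X)→(S,_,→)
state=S head=1 tape=____[X]XXYXX   (S,X)→(S,X,←)
state=S head=0 tape=___[_]XXXYXX   (S,_)→(P,Y,←)
state=P head=-1 tape=__[_]YXXXYXX   (P,_)→(R,Y,←)
state=R head=-2 tape=_[_]YYXXXYXX   (R,_)→(P,_,→)
state=P head=-1 tape=__[Y]YXXXYXX   (P,Y)→(R,X,←)
state=R head=-2 tape=_[_]XYXXXYXX   (R,_)→(P,_,→)
state=P head=-1 tape=__[X]YXXXYXX   (P,X)→(S,_,→)
state=S head=0 tape=___[Y]XXXYXX   (S,Y)→(P,X,←)
state=P head=-1 tape=__[_]XXXXYXX   (P,_)→(R,Y,←)
state=R head=-2 tape=_[_]YXXXXYXX   (R,_)→(P,_,→)
state=P head=-1 tape=__[Y]XXXXYXX   (P,Y)→(R,X,←)
state=R head=-2 tape=_[_]XXXXXYXX   (R,_)→(P,_,→)
state=P head=-1 tape=__[X]XXXXYXX   (P,X)→(S,_,→)
state=S head=0 tape=___[X]XXXYXX   (S,X)→(S,X,←)
state=S head=-1 tape=__[_]XXXXYXX   (S,_)→(P,Y,←)
state=P head=-2 tape=_[_]YXXXXYXX   (P,_)→(R,Y,←)
state=R head=-3 tape=[_]YYXXXXYXX   (R,_)→(P,_,→)
state=P head=-2 tape=_[Y]YXXXXYXX   (P,Y)→(R,X,←)
state=R head=-3 tape=[_]XYXXXXYXX   (R,_)→(P,_,→)
state=P head=-2 tape=_[X]YXXXXYXX
After 26 steps: state P, head at -2, tape XYXXXXYXX.

state P, head at -2, tape XYXXXXYXX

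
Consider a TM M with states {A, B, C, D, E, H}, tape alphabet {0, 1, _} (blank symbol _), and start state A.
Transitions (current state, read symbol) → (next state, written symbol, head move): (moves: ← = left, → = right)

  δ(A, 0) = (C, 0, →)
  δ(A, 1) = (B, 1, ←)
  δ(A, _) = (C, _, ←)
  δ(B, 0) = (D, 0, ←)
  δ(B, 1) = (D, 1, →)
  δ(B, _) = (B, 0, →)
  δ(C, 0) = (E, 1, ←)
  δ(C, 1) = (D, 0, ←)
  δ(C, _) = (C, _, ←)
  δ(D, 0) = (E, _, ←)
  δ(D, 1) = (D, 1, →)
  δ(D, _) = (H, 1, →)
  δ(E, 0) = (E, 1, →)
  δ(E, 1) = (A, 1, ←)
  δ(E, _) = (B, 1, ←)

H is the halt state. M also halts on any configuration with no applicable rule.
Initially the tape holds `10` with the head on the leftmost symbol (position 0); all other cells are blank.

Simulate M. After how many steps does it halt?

12

state=A head=0 tape=___[1]0   (A,1)→(B,1,←)
state=B head=-1 tape=__[_]10   (B,_)→(B,0,→)
state=B head=0 tape=__0[1]0   (B,1)→(D,1,→)
state=D head=1 tape=__01[0]   (D,0)→(E,_,←)
state=E head=0 tape=__0[1]_   (E,1)→(A,1,←)
state=A head=-1 tape=__[0]1_   (A,0)→(C,0,→)
state=C head=0 tape=__0[1]_   (C,1)→(D,0,←)
state=D head=-1 tape=__[0]0_   (D,0)→(E,_,←)
state=E head=-2 tape=_[_]_0_   (E,_)→(B,1,←)
state=B head=-3 tape=[_]1_0_   (B,_)→(B,0,→)
state=B head=-2 tape=0[1]_0_   (B,1)→(D,1,→)
state=D head=-1 tape=01[_]0_   (D,_)→(H,1,→)
state=H head=0 tape=011[0]_
M halts after 12 transitions.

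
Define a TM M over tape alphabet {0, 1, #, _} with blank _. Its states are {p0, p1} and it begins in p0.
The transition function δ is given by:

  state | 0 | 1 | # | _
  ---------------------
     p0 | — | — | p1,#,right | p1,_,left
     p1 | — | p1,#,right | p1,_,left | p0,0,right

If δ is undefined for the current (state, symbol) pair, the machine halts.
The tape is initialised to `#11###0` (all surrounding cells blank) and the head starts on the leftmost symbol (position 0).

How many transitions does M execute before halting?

9

p0 | _[#]11###0   read # → write #, move right, go to p1
p1 | _#[1]1###0   read 1 → write #, move right, go to p1
p1 | _##[1]###0   read 1 → write #, move right, go to p1
p1 | _###[#]##0   read # → write _, move left, go to p1
p1 | _##[#]_##0   read # → write _, move left, go to p1
p1 | _#[#]__##0   read # → write _, move left, go to p1
p1 | _[#]___##0   read # → write _, move left, go to p1
p1 | [_]____##0   read _ → write 0, move right, go to p0
p0 | 0[_]___##0   read _ → write _, move left, go to p1
p1 | [0]____##0
M halts after 9 transitions.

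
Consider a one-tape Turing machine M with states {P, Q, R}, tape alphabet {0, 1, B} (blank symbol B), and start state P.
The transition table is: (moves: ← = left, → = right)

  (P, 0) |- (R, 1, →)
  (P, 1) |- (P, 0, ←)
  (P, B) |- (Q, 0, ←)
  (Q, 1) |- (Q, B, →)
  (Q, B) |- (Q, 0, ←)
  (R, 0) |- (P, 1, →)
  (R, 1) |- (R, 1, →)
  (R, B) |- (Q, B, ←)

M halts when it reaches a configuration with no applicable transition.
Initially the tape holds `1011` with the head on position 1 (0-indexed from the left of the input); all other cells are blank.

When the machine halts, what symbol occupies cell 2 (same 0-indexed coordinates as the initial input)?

B

P | 1[0]11B   read 0 → write 1, move →, go to R
R | 11[1]1B   read 1 → write 1, move →, go to R
R | 111[1]B   read 1 → write 1, move →, go to R
R | 1111[B]   read B → write B, move ←, go to Q
Q | 111[1]B   read 1 → write B, move →, go to Q
Q | 111B[B]   read B → write 0, move ←, go to Q
Q | 111[B]0   read B → write 0, move ←, go to Q
Q | 11[1]00   read 1 → write B, move →, go to Q
Q | 11B[0]0
Cell 2 holds B when M halts.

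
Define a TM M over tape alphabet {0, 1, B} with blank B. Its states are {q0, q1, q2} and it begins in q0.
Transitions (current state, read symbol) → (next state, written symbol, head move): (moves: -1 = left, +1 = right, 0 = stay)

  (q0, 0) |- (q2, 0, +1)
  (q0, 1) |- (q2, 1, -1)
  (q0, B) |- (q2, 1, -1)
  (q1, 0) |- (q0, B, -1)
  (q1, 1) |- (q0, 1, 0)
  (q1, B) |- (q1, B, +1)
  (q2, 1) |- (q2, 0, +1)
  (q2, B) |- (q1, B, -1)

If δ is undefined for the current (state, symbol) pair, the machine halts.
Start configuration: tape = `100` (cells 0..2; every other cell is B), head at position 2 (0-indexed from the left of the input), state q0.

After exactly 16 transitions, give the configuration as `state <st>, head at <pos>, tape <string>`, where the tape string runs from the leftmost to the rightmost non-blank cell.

q0 | BB10[0]B   read 0 → write 0, move +1, go to q2
q2 | BB100[B]   read B → write B, move -1, go to q1
q1 | BB10[0]B   read 0 → write B, move -1, go to q0
q0 | BB1[0]BB   read 0 → write 0, move +1, go to q2
q2 | BB10[B]B   read B → write B, move -1, go to q1
q1 | BB1[0]BB   read 0 → write B, move -1, go to q0
q0 | BB[1]BBB   read 1 → write 1, move -1, go to q2
q2 | B[B]1BBB   read B → write B, move -1, go to q1
q1 | [B]B1BBB   read B → write B, move +1, go to q1
q1 | B[B]1BBB   read B → write B, move +1, go to q1
q1 | BB[1]BBB   read 1 → write 1, move 0, go to q0
q0 | BB[1]BBB   read 1 → write 1, move -1, go to q2
q2 | B[B]1BBB   read B → write B, move -1, go to q1
q1 | [B]B1BBB   read B → write B, move +1, go to q1
q1 | B[B]1BBB   read B → write B, move +1, go to q1
q1 | BB[1]BBB   read 1 → write 1, move 0, go to q0
q0 | BB[1]BBB
After 16 steps: state q0, head at 0, tape 1.

state q0, head at 0, tape 1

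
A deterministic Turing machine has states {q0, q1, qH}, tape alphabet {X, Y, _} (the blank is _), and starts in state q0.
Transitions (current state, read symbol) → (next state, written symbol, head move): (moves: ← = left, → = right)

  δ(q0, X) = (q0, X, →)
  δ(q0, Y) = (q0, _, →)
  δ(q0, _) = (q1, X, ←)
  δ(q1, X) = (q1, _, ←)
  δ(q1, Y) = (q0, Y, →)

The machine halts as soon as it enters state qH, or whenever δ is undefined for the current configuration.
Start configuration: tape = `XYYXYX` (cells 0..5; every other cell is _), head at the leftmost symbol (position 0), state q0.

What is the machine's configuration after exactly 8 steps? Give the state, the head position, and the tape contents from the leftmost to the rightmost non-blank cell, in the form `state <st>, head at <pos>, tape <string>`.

q0 | [X]YYXYX_   read X → write X, move →, go to q0
q0 | X[Y]YXYX_   read Y → write _, move →, go to q0
q0 | X_[Y]XYX_   read Y → write _, move →, go to q0
q0 | X__[X]YX_   read X → write X, move →, go to q0
q0 | X__X[Y]X_   read Y → write _, move →, go to q0
q0 | X__X_[X]_   read X → write X, move →, go to q0
q0 | X__X_X[_]   read _ → write X, move ←, go to q1
q1 | X__X_[X]X   read X → write _, move ←, go to q1
q1 | X__X[_]_X
After 8 steps: state q1, head at 4, tape X__X__X.

state q1, head at 4, tape X__X__X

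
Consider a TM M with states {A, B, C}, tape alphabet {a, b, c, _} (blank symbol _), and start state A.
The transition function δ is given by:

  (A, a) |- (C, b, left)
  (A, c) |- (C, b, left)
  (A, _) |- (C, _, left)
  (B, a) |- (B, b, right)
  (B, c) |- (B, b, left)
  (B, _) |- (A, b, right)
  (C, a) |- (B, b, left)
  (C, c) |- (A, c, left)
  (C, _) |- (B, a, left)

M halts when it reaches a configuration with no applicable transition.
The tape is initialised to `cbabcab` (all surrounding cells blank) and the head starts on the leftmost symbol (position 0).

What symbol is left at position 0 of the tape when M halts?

state=A head=0 tape=__[c]babcab   (A,c)→(C,b,left)
state=C head=-1 tape=_[_]bbabcab   (C,_)→(B,a,left)
state=B head=-2 tape=[_]abbabcab   (B,_)→(A,b,right)
state=A head=-1 tape=b[a]bbabcab   (A,a)→(C,b,left)
state=C head=-2 tape=[b]bbbabcab
Cell 0 holds b when M halts.

b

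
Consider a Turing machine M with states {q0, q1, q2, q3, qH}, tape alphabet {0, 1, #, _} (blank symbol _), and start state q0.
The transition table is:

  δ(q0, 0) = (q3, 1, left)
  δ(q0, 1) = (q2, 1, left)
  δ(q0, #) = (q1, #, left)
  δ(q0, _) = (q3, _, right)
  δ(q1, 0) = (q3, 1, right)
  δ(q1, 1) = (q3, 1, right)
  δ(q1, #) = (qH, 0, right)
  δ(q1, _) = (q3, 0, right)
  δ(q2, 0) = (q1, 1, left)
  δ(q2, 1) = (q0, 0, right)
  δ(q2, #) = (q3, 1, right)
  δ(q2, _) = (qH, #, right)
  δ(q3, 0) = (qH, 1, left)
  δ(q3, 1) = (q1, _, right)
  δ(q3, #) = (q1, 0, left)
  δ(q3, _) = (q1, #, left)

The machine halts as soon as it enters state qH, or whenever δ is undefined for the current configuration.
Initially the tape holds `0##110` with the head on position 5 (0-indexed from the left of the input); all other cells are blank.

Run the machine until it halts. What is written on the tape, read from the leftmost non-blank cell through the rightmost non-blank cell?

0##1_11

q0 | 0##11[0]_   read 0 → write 1, move left, go to q3
q3 | 0##1[1]1_   read 1 → write _, move right, go to q1
q1 | 0##1_[1]_   read 1 → write 1, move right, go to q3
q3 | 0##1_1[_]   read _ → write #, move left, go to q1
q1 | 0##1_[1]#   read 1 → write 1, move right, go to q3
q3 | 0##1_1[#]   read # → write 0, move left, go to q1
q1 | 0##1_[1]0   read 1 → write 1, move right, go to q3
q3 | 0##1_1[0]   read 0 → write 1, move left, go to qH
qH | 0##1_[1]1
The non-blank tape span at halt is 0##1_11.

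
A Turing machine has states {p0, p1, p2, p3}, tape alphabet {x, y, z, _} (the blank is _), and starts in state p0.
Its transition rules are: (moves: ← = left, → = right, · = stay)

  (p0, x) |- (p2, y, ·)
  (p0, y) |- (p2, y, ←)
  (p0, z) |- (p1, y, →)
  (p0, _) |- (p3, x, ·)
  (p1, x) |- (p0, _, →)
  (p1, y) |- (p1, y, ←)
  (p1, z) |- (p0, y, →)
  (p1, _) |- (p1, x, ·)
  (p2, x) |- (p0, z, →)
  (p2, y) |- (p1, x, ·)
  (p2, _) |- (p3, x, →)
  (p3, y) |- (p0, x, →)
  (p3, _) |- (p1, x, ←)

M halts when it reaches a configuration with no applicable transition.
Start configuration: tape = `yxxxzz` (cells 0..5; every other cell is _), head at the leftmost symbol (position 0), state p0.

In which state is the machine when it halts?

p3

p0 | _[y]xxxzz_   read y → write y, move ←, go to p2
p2 | [_]yxxxzz_   read _ → write x, move →, go to p3
p3 | x[y]xxxzz_   read y → write x, move →, go to p0
p0 | xx[x]xxzz_   read x → write y, move ·, go to p2
p2 | xx[y]xxzz_   read y → write x, move ·, go to p1
p1 | xx[x]xxzz_   read x → write _, move →, go to p0
p0 | xx_[x]xzz_   read x → write y, move ·, go to p2
p2 | xx_[y]xzz_   read y → write x, move ·, go to p1
p1 | xx_[x]xzz_   read x → write _, move →, go to p0
p0 | xx__[x]zz_   read x → write y, move ·, go to p2
p2 | xx__[y]zz_   read y → write x, move ·, go to p1
p1 | xx__[x]zz_   read x → write _, move →, go to p0
p0 | xx___[z]z_   read z → write y, move →, go to p1
p1 | xx___y[z]_   read z → write y, move →, go to p0
p0 | xx___yy[_]   read _ → write x, move ·, go to p3
p3 | xx___yy[x]
No transition is defined for (p3, x); M halts in state p3.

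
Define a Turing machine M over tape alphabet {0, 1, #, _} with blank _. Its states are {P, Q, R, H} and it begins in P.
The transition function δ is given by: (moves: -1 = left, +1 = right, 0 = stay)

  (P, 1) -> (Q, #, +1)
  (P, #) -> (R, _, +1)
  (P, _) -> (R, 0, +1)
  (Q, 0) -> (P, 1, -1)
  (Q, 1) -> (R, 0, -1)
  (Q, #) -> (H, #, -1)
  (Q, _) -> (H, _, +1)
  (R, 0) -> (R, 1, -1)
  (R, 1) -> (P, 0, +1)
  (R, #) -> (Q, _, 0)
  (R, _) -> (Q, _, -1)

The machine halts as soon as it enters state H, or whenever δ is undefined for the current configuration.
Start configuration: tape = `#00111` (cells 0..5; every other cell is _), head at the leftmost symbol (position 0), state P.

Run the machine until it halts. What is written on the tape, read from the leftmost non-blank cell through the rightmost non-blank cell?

state=P head=0 tape=_[#]00111   (P,#)→(R,_,+1)
state=R head=1 tape=__[0]0111   (R,0)→(R,1,-1)
state=R head=0 tape=_[_]10111   (R,_)→(Q,_,-1)
state=Q head=-1 tape=[_]_10111   (Q,_)→(H,_,+1)
state=H head=0 tape=_[_]10111
The non-blank tape span at halt is 10111.

10111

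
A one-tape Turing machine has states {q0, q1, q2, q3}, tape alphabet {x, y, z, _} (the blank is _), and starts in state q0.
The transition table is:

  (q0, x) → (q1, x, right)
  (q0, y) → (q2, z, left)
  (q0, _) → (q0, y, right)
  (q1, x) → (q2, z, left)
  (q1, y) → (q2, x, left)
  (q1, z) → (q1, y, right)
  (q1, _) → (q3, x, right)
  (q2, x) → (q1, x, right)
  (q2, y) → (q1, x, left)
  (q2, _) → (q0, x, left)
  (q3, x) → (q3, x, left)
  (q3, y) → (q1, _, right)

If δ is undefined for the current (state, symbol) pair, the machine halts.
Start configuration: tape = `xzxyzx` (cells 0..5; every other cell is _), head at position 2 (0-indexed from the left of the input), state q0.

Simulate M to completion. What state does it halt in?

q2

state=q0 head=2 tape=xz[x]yzx   (q0,x)→(q1,x,right)
state=q1 head=3 tape=xzx[y]zx   (q1,y)→(q2,x,left)
state=q2 head=2 tape=xz[x]xzx   (q2,x)→(q1,x,right)
state=q1 head=3 tape=xzx[x]zx   (q1,x)→(q2,z,left)
state=q2 head=2 tape=xz[x]zzx   (q2,x)→(q1,x,right)
state=q1 head=3 tape=xzx[z]zx   (q1,z)→(q1,y,right)
state=q1 head=4 tape=xzxy[z]x   (q1,z)→(q1,y,right)
state=q1 head=5 tape=xzxyy[x]   (q1,x)→(q2,z,left)
state=q2 head=4 tape=xzxy[y]z   (q2,y)→(q1,x,left)
state=q1 head=3 tape=xzx[y]xz   (q1,y)→(q2,x,left)
state=q2 head=2 tape=xz[x]xxz   (q2,x)→(q1,x,right)
state=q1 head=3 tape=xzx[x]xz   (q1,x)→(q2,z,left)
state=q2 head=2 tape=xz[x]zxz   (q2,x)→(q1,x,right)
state=q1 head=3 tape=xzx[z]xz   (q1,z)→(q1,y,right)
state=q1 head=4 tape=xzxy[x]z   (q1,x)→(q2,z,left)
state=q2 head=3 tape=xzx[y]zz   (q2,y)→(q1,x,left)
state=q1 head=2 tape=xz[x]xzz   (q1,x)→(q2,z,left)
state=q2 head=1 tape=x[z]zxzz
No transition is defined for (q2, z); M halts in state q2.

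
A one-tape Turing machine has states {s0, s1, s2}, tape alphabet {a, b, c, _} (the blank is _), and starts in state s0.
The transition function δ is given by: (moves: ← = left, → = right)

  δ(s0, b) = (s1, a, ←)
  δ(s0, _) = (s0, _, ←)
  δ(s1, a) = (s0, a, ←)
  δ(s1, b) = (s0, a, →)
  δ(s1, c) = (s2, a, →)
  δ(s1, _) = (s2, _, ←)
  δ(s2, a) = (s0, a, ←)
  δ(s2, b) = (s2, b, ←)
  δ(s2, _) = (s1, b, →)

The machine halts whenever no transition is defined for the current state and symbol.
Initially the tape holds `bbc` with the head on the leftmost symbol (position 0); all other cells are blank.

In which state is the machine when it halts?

s0

state=s0 head=0 tape=___[b]bc   (s0,b)→(s1,a,←)
state=s1 head=-1 tape=__[_]abc   (s1,_)→(s2,_,←)
state=s2 head=-2 tape=_[_]_abc   (s2,_)→(s1,b,→)
state=s1 head=-1 tape=_b[_]abc   (s1,_)→(s2,_,←)
state=s2 head=-2 tape=_[b]_abc   (s2,b)→(s2,b,←)
state=s2 head=-3 tape=[_]b_abc   (s2,_)→(s1,b,→)
state=s1 head=-2 tape=b[b]_abc   (s1,b)→(s0,a,→)
state=s0 head=-1 tape=ba[_]abc   (s0,_)→(s0,_,←)
state=s0 head=-2 tape=b[a]_abc
No transition is defined for (s0, a); M halts in state s0.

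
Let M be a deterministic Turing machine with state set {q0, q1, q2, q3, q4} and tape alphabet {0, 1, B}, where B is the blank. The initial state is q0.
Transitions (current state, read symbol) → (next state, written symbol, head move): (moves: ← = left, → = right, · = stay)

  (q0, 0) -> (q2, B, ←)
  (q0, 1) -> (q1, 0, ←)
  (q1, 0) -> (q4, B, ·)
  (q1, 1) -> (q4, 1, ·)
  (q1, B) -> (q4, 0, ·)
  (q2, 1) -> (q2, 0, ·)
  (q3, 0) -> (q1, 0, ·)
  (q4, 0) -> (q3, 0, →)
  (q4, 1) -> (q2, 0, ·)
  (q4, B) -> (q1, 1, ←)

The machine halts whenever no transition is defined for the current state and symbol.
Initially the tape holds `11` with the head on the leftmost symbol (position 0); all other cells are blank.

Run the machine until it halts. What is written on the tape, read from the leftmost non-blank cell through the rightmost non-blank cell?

0111

q0 | BB[1]1   read 1 → write 0, move ←, go to q1
q1 | B[B]01   read B → write 0, move ·, go to q4
q4 | B[0]01   read 0 → write 0, move →, go to q3
q3 | B0[0]1   read 0 → write 0, move ·, go to q1
q1 | B0[0]1   read 0 → write B, move ·, go to q4
q4 | B0[B]1   read B → write 1, move ←, go to q1
q1 | B[0]11   read 0 → write B, move ·, go to q4
q4 | B[B]11   read B → write 1, move ←, go to q1
q1 | [B]111   read B → write 0, move ·, go to q4
q4 | [0]111   read 0 → write 0, move →, go to q3
q3 | 0[1]11
The non-blank tape span at halt is 0111.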